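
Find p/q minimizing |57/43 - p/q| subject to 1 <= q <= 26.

Expand x = 57/43 as a continued fraction with the Euclidean algorithm:
  57 = 1*43 + 14, so a_0 = 1.
  43 = 3*14 + 1, so a_1 = 3.
  14 = 14*1 + 0, so a_2 = 14.
so x = [1; 3, 14].
Convergents (p_i = a_i*p_{i-1} + p_{i-2}, q_i = a_i*q_{i-1} + q_{i-2} with p_{-2}=0, p_{-1}=1, q_{-2}=1, q_{-1}=0), until the denominator exceeds 26:
  i=0: a_0=1, p_0 = 1*1 + 0 = 1, q_0 = 1*0 + 1 = 1.
  i=1: a_1=3, p_1 = 3*1 + 1 = 4, q_1 = 3*1 + 0 = 3.
  i=2: a_2=14, p_2 = 14*4 + 1 = 57, q_2 = 14*3 + 1 = 43.
q_2 = 43 > 26, so the last convergent with denominator <= 26 is p_1/q_1 = 4/3.
The closest fraction with denominator <= 26 is either p_1/q_1 or the intermediate fraction (k*p_1 + p_0)/(k*q_1 + q_0) with the largest k >= 1 whose denominator stays <= 26; these approach x as k grows, and every other convergent or intermediate fraction in range is farther away.
Largest k: floor((26 - q_0)/q_1) = floor((26 - 1)/3) = 8.
That gives (8*4 + 1)/(8*3 + 1) = 33/25.
Compare the errors: |x - 4/3| = |57*3 - 4*43|/(43*3) = 1/129, and |x - 33/25| = |57*25 - 33*43|/(43*25) = 6/1075.
Cross-multiplying, 6*129 = 774 < 1075 = 1*1075, so 6/1075 is smaller: the intermediate fraction 33/25 is closer to x than 4/3.

33/25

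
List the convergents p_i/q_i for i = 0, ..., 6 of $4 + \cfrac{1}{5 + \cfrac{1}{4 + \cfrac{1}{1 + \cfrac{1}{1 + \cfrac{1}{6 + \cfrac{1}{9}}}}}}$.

Using the convergent recurrence p_i = a_i*p_{i-1} + p_{i-2}, q_i = a_i*q_{i-1} + q_{i-2} with p_{-2}=0, p_{-1}=1, q_{-2}=1, q_{-1}=0:
  i=0: a_0=4, p_0 = 4*1 + 0 = 4, q_0 = 4*0 + 1 = 1.
  i=1: a_1=5, p_1 = 5*4 + 1 = 21, q_1 = 5*1 + 0 = 5.
  i=2: a_2=4, p_2 = 4*21 + 4 = 88, q_2 = 4*5 + 1 = 21.
  i=3: a_3=1, p_3 = 1*88 + 21 = 109, q_3 = 1*21 + 5 = 26.
  i=4: a_4=1, p_4 = 1*109 + 88 = 197, q_4 = 1*26 + 21 = 47.
  i=5: a_5=6, p_5 = 6*197 + 109 = 1291, q_5 = 6*47 + 26 = 308.
  i=6: a_6=9, p_6 = 9*1291 + 197 = 11816, q_6 = 9*308 + 47 = 2819.

4/1, 21/5, 88/21, 109/26, 197/47, 1291/308, 11816/2819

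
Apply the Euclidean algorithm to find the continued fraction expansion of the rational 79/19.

Run the Euclidean algorithm on 79 and 19; the successive quotients are the partial quotients a_0, a_1, ... (each step inverts the fractional part left over by the previous one):
  79 = 4*19 + 3, so a_0 = 4.
  19 = 6*3 + 1, so a_1 = 6.
  3 = 3*1 + 0, so a_2 = 3.
The remainder reaches 0 after 3 divisions, so the expansion has 3 partial quotients, read off in order.

[4; 6, 3]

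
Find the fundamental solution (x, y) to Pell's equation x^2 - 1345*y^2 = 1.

First expand sqrt(1345) as a continued fraction. With x_i = (sqrt(1345) + m_i)/d_i and (m_0, d_0) = (0, 1): a_0 = floor(sqrt(1345)) = 36, since 36^2 = 1296 <= 1345 < 1369 = 37^2.
Iterate m_{i+1} = d_i*a_i - m_i, d_{i+1} = (1345 - m_{i+1}^2)/d_i, a_{i+1} = floor((a_0 + m_{i+1})/d_{i+1}):
  m_1 = 1*36 - 0 = 36, d_1 = (1345 - 36^2)/1 = 49/1 = 49, a_1 = floor((36 + 36)/49) = 1.
  m_2 = 49*1 - 36 = 13, d_2 = (1345 - 13^2)/49 = 1176/49 = 24, a_2 = floor((36 + 13)/24) = 2.
  m_3 = 24*2 - 13 = 35, d_3 = (1345 - 35^2)/24 = 120/24 = 5, a_3 = floor((36 + 35)/5) = 14.
  m_4 = 5*14 - 35 = 35, d_4 = (1345 - 35^2)/5 = 120/5 = 24, a_4 = floor((36 + 35)/24) = 2.
  m_5 = 24*2 - 35 = 13, d_5 = (1345 - 13^2)/24 = 1176/24 = 49, a_5 = floor((36 + 13)/49) = 1.
  m_6 = 49*1 - 13 = 36, d_6 = (1345 - 36^2)/49 = 49/49 = 1, a_6 = floor((36 + 36)/1) = 72.
  m_7 = 1*72 - 36 = 36, d_7 = (1345 - 36^2)/1 = 49/1 = 49: (m_7, d_7) = (m_1, d_1) = (36, 49), so from here the quotients repeat a_1, ..., a_6; the period length is 6.
So sqrt(1345) = [36; (1, 2, 14, 2, 1, 72)] with period length k = 6.
k is even, so the fundamental solution of x^2 - 1345y^2 = 1 is (p_{k-1}, q_{k-1}) = (p_5, q_5); compute convergents through index 5.
Convergents (p_i = a_i*p_{i-1} + p_{i-2}, q_i = a_i*q_{i-1} + q_{i-2} with p_{-2}=0, p_{-1}=1, q_{-2}=1, q_{-1}=0):
  i=0: a_0=36, p_0 = 36*1 + 0 = 36, q_0 = 36*0 + 1 = 1.
  i=1: a_1=1, p_1 = 1*36 + 1 = 37, q_1 = 1*1 + 0 = 1.
  i=2: a_2=2, p_2 = 2*37 + 36 = 110, q_2 = 2*1 + 1 = 3.
  i=3: a_3=14, p_3 = 14*110 + 37 = 1577, q_3 = 14*3 + 1 = 43.
  i=4: a_4=2, p_4 = 2*1577 + 110 = 3264, q_4 = 2*43 + 3 = 89.
  i=5: a_5=1, p_5 = 1*3264 + 1577 = 4841, q_5 = 1*89 + 43 = 132.
Check: 4841^2 - 1345*132^2 = 23435281 - 23435280 = 1, so (x, y) = (4841, 132) solves the equation, and by the theorem it is the least positive solution.

(x, y) = (4841, 132)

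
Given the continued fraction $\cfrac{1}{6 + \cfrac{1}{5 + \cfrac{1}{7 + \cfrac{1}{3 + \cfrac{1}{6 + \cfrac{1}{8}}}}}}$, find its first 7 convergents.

0/1, 1/6, 5/31, 36/223, 113/700, 714/4423, 5825/36084

Using the convergent recurrence p_i = a_i*p_{i-1} + p_{i-2}, q_i = a_i*q_{i-1} + q_{i-2} with p_{-2}=0, p_{-1}=1, q_{-2}=1, q_{-1}=0:
  i=0: a_0=0, p_0 = 0*1 + 0 = 0, q_0 = 0*0 + 1 = 1.
  i=1: a_1=6, p_1 = 6*0 + 1 = 1, q_1 = 6*1 + 0 = 6.
  i=2: a_2=5, p_2 = 5*1 + 0 = 5, q_2 = 5*6 + 1 = 31.
  i=3: a_3=7, p_3 = 7*5 + 1 = 36, q_3 = 7*31 + 6 = 223.
  i=4: a_4=3, p_4 = 3*36 + 5 = 113, q_4 = 3*223 + 31 = 700.
  i=5: a_5=6, p_5 = 6*113 + 36 = 714, q_5 = 6*700 + 223 = 4423.
  i=6: a_6=8, p_6 = 8*714 + 113 = 5825, q_6 = 8*4423 + 700 = 36084.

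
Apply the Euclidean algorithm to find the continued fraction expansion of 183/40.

Run the Euclidean algorithm on 183 and 40; the successive quotients are the partial quotients a_0, a_1, ... (each step inverts the fractional part left over by the previous one):
  183 = 4*40 + 23, so a_0 = 4.
  40 = 1*23 + 17, so a_1 = 1.
  23 = 1*17 + 6, so a_2 = 1.
  17 = 2*6 + 5, so a_3 = 2.
  6 = 1*5 + 1, so a_4 = 1.
  5 = 5*1 + 0, so a_5 = 5.
The remainder reaches 0 after 6 divisions, so the expansion has 6 partial quotients, read off in order.

[4; 1, 1, 2, 1, 5]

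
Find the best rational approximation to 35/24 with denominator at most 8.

Expand x = 35/24 as a continued fraction with the Euclidean algorithm:
  35 = 1*24 + 11, so a_0 = 1.
  24 = 2*11 + 2, so a_1 = 2.
  11 = 5*2 + 1, so a_2 = 5.
  2 = 2*1 + 0, so a_3 = 2.
so x = [1; 2, 5, 2].
Convergents (p_i = a_i*p_{i-1} + p_{i-2}, q_i = a_i*q_{i-1} + q_{i-2} with p_{-2}=0, p_{-1}=1, q_{-2}=1, q_{-1}=0), until the denominator exceeds 8:
  i=0: a_0=1, p_0 = 1*1 + 0 = 1, q_0 = 1*0 + 1 = 1.
  i=1: a_1=2, p_1 = 2*1 + 1 = 3, q_1 = 2*1 + 0 = 2.
  i=2: a_2=5, p_2 = 5*3 + 1 = 16, q_2 = 5*2 + 1 = 11.
q_2 = 11 > 8, so the last convergent with denominator <= 8 is p_1/q_1 = 3/2.
The closest fraction with denominator <= 8 is either p_1/q_1 or the intermediate fraction (k*p_1 + p_0)/(k*q_1 + q_0) with the largest k >= 1 whose denominator stays <= 8; these approach x as k grows, and every other convergent or intermediate fraction in range is farther away.
Largest k: floor((8 - q_0)/q_1) = floor((8 - 1)/2) = 3.
That gives (3*3 + 1)/(3*2 + 1) = 10/7.
Compare the errors: |x - 3/2| = |35*2 - 3*24|/(24*2) = 2/48, and |x - 10/7| = |35*7 - 10*24|/(24*7) = 5/168.
Cross-multiplying, 5*48 = 240 < 336 = 2*168, so 5/168 is smaller: the intermediate fraction 10/7 is closer to x than 3/2.

10/7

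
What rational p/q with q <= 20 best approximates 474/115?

33/8

Expand x = 474/115 as a continued fraction with the Euclidean algorithm:
  474 = 4*115 + 14, so a_0 = 4.
  115 = 8*14 + 3, so a_1 = 8.
  14 = 4*3 + 2, so a_2 = 4.
  3 = 1*2 + 1, so a_3 = 1.
  2 = 2*1 + 0, so a_4 = 2.
so x = [4; 8, 4, 1, 2].
Convergents (p_i = a_i*p_{i-1} + p_{i-2}, q_i = a_i*q_{i-1} + q_{i-2} with p_{-2}=0, p_{-1}=1, q_{-2}=1, q_{-1}=0), until the denominator exceeds 20:
  i=0: a_0=4, p_0 = 4*1 + 0 = 4, q_0 = 4*0 + 1 = 1.
  i=1: a_1=8, p_1 = 8*4 + 1 = 33, q_1 = 8*1 + 0 = 8.
  i=2: a_2=4, p_2 = 4*33 + 4 = 136, q_2 = 4*8 + 1 = 33.
q_2 = 33 > 20, so the last convergent with denominator <= 20 is p_1/q_1 = 33/8.
The closest fraction with denominator <= 20 is either p_1/q_1 or the intermediate fraction (k*p_1 + p_0)/(k*q_1 + q_0) with the largest k >= 1 whose denominator stays <= 20; these approach x as k grows, and every other convergent or intermediate fraction in range is farther away.
Largest k: floor((20 - q_0)/q_1) = floor((20 - 1)/8) = 2.
That gives (2*33 + 4)/(2*8 + 1) = 70/17.
Compare the errors: |x - 33/8| = |474*8 - 33*115|/(115*8) = 3/920, and |x - 70/17| = |474*17 - 70*115|/(115*17) = 8/1955.
Cross-multiplying, 3*1955 = 5865 < 7360 = 8*920, so 3/920 is smaller: the convergent 33/8 is closer to x than 70/17.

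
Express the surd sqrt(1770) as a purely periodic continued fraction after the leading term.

Write x_i = (sqrt(1770) + m_i)/d_i with (m_0, d_0) = (0, 1). a_0 = floor(sqrt(1770)) = 42, since 42^2 = 1764 <= 1770 < 1849 = 43^2.
Iterate m_{i+1} = d_i*a_i - m_i, d_{i+1} = (1770 - m_{i+1}^2)/d_i, a_{i+1} = floor((a_0 + m_{i+1})/d_{i+1}):
  m_1 = 1*42 - 0 = 42, d_1 = (1770 - 42^2)/1 = 6/1 = 6, a_1 = floor((42 + 42)/6) = 14.
  m_2 = 6*14 - 42 = 42, d_2 = (1770 - 42^2)/6 = 6/6 = 1, a_2 = floor((42 + 42)/1) = 84.
  m_3 = 1*84 - 42 = 42, d_3 = (1770 - 42^2)/1 = 6/1 = 6: (m_3, d_3) = (m_1, d_1) = (42, 6), so from here the quotients repeat a_1, a_2; the period length is 2.
Hence the expansion of sqrt(1770) is a_0 = 42 followed by the repeating block 14, 84 (period 2).

[42; (14, 84)]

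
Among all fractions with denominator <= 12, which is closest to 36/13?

Expand x = 36/13 as a continued fraction with the Euclidean algorithm:
  36 = 2*13 + 10, so a_0 = 2.
  13 = 1*10 + 3, so a_1 = 1.
  10 = 3*3 + 1, so a_2 = 3.
  3 = 3*1 + 0, so a_3 = 3.
so x = [2; 1, 3, 3].
Convergents (p_i = a_i*p_{i-1} + p_{i-2}, q_i = a_i*q_{i-1} + q_{i-2} with p_{-2}=0, p_{-1}=1, q_{-2}=1, q_{-1}=0), until the denominator exceeds 12:
  i=0: a_0=2, p_0 = 2*1 + 0 = 2, q_0 = 2*0 + 1 = 1.
  i=1: a_1=1, p_1 = 1*2 + 1 = 3, q_1 = 1*1 + 0 = 1.
  i=2: a_2=3, p_2 = 3*3 + 2 = 11, q_2 = 3*1 + 1 = 4.
  i=3: a_3=3, p_3 = 3*11 + 3 = 36, q_3 = 3*4 + 1 = 13.
q_3 = 13 > 12, so the last convergent with denominator <= 12 is p_2/q_2 = 11/4.
The closest fraction with denominator <= 12 is either p_2/q_2 or the intermediate fraction (k*p_2 + p_1)/(k*q_2 + q_1) with the largest k >= 1 whose denominator stays <= 12; these approach x as k grows, and every other convergent or intermediate fraction in range is farther away.
Largest k: floor((12 - q_1)/q_2) = floor((12 - 1)/4) = 2.
That gives (2*11 + 3)/(2*4 + 1) = 25/9.
Compare the errors: |x - 11/4| = |36*4 - 11*13|/(13*4) = 1/52, and |x - 25/9| = |36*9 - 25*13|/(13*9) = 1/117.
Cross-multiplying, 1*52 = 52 < 117 = 1*117, so 1/117 is smaller: the intermediate fraction 25/9 is closer to x than 11/4.

25/9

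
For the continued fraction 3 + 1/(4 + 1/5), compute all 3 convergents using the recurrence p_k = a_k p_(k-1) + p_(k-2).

3/1, 13/4, 68/21

Using the convergent recurrence p_i = a_i*p_{i-1} + p_{i-2}, q_i = a_i*q_{i-1} + q_{i-2} with p_{-2}=0, p_{-1}=1, q_{-2}=1, q_{-1}=0:
  i=0: a_0=3, p_0 = 3*1 + 0 = 3, q_0 = 3*0 + 1 = 1.
  i=1: a_1=4, p_1 = 4*3 + 1 = 13, q_1 = 4*1 + 0 = 4.
  i=2: a_2=5, p_2 = 5*13 + 3 = 68, q_2 = 5*4 + 1 = 21.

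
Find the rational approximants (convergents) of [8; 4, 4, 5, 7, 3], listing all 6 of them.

8/1, 33/4, 140/17, 733/89, 5271/640, 16546/2009

Using the convergent recurrence p_i = a_i*p_{i-1} + p_{i-2}, q_i = a_i*q_{i-1} + q_{i-2} with p_{-2}=0, p_{-1}=1, q_{-2}=1, q_{-1}=0:
  i=0: a_0=8, p_0 = 8*1 + 0 = 8, q_0 = 8*0 + 1 = 1.
  i=1: a_1=4, p_1 = 4*8 + 1 = 33, q_1 = 4*1 + 0 = 4.
  i=2: a_2=4, p_2 = 4*33 + 8 = 140, q_2 = 4*4 + 1 = 17.
  i=3: a_3=5, p_3 = 5*140 + 33 = 733, q_3 = 5*17 + 4 = 89.
  i=4: a_4=7, p_4 = 7*733 + 140 = 5271, q_4 = 7*89 + 17 = 640.
  i=5: a_5=3, p_5 = 3*5271 + 733 = 16546, q_5 = 3*640 + 89 = 2009.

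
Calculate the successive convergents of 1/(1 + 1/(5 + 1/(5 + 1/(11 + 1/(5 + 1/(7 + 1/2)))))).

0/1, 1/1, 5/6, 26/31, 291/347, 1481/1766, 10658/12709, 22797/27184

Using the convergent recurrence p_i = a_i*p_{i-1} + p_{i-2}, q_i = a_i*q_{i-1} + q_{i-2} with p_{-2}=0, p_{-1}=1, q_{-2}=1, q_{-1}=0:
  i=0: a_0=0, p_0 = 0*1 + 0 = 0, q_0 = 0*0 + 1 = 1.
  i=1: a_1=1, p_1 = 1*0 + 1 = 1, q_1 = 1*1 + 0 = 1.
  i=2: a_2=5, p_2 = 5*1 + 0 = 5, q_2 = 5*1 + 1 = 6.
  i=3: a_3=5, p_3 = 5*5 + 1 = 26, q_3 = 5*6 + 1 = 31.
  i=4: a_4=11, p_4 = 11*26 + 5 = 291, q_4 = 11*31 + 6 = 347.
  i=5: a_5=5, p_5 = 5*291 + 26 = 1481, q_5 = 5*347 + 31 = 1766.
  i=6: a_6=7, p_6 = 7*1481 + 291 = 10658, q_6 = 7*1766 + 347 = 12709.
  i=7: a_7=2, p_7 = 2*10658 + 1481 = 22797, q_7 = 2*12709 + 1766 = 27184.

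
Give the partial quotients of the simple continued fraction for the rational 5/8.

Run the Euclidean algorithm on 5 and 8; the successive quotients are the partial quotients a_0, a_1, ... (each step inverts the fractional part left over by the previous one):
  5 = 0*8 + 5, so a_0 = 0.
  8 = 1*5 + 3, so a_1 = 1.
  5 = 1*3 + 2, so a_2 = 1.
  3 = 1*2 + 1, so a_3 = 1.
  2 = 2*1 + 0, so a_4 = 2.
The remainder reaches 0 after 5 divisions, so the expansion has 5 partial quotients, read off in order.

[0; 1, 1, 1, 2]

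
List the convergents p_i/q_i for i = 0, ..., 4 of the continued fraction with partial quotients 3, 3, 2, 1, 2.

3/1, 10/3, 23/7, 33/10, 89/27

Using the convergent recurrence p_i = a_i*p_{i-1} + p_{i-2}, q_i = a_i*q_{i-1} + q_{i-2} with p_{-2}=0, p_{-1}=1, q_{-2}=1, q_{-1}=0:
  i=0: a_0=3, p_0 = 3*1 + 0 = 3, q_0 = 3*0 + 1 = 1.
  i=1: a_1=3, p_1 = 3*3 + 1 = 10, q_1 = 3*1 + 0 = 3.
  i=2: a_2=2, p_2 = 2*10 + 3 = 23, q_2 = 2*3 + 1 = 7.
  i=3: a_3=1, p_3 = 1*23 + 10 = 33, q_3 = 1*7 + 3 = 10.
  i=4: a_4=2, p_4 = 2*33 + 23 = 89, q_4 = 2*10 + 7 = 27.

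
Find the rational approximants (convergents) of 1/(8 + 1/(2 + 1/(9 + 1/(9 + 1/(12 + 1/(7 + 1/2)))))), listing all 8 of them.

0/1, 1/8, 2/17, 19/161, 173/1466, 2095/17753, 14838/125737, 31771/269227

Using the convergent recurrence p_i = a_i*p_{i-1} + p_{i-2}, q_i = a_i*q_{i-1} + q_{i-2} with p_{-2}=0, p_{-1}=1, q_{-2}=1, q_{-1}=0:
  i=0: a_0=0, p_0 = 0*1 + 0 = 0, q_0 = 0*0 + 1 = 1.
  i=1: a_1=8, p_1 = 8*0 + 1 = 1, q_1 = 8*1 + 0 = 8.
  i=2: a_2=2, p_2 = 2*1 + 0 = 2, q_2 = 2*8 + 1 = 17.
  i=3: a_3=9, p_3 = 9*2 + 1 = 19, q_3 = 9*17 + 8 = 161.
  i=4: a_4=9, p_4 = 9*19 + 2 = 173, q_4 = 9*161 + 17 = 1466.
  i=5: a_5=12, p_5 = 12*173 + 19 = 2095, q_5 = 12*1466 + 161 = 17753.
  i=6: a_6=7, p_6 = 7*2095 + 173 = 14838, q_6 = 7*17753 + 1466 = 125737.
  i=7: a_7=2, p_7 = 2*14838 + 2095 = 31771, q_7 = 2*125737 + 17753 = 269227.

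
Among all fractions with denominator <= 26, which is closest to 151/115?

Expand x = 151/115 as a continued fraction with the Euclidean algorithm:
  151 = 1*115 + 36, so a_0 = 1.
  115 = 3*36 + 7, so a_1 = 3.
  36 = 5*7 + 1, so a_2 = 5.
  7 = 7*1 + 0, so a_3 = 7.
so x = [1; 3, 5, 7].
Convergents (p_i = a_i*p_{i-1} + p_{i-2}, q_i = a_i*q_{i-1} + q_{i-2} with p_{-2}=0, p_{-1}=1, q_{-2}=1, q_{-1}=0), until the denominator exceeds 26:
  i=0: a_0=1, p_0 = 1*1 + 0 = 1, q_0 = 1*0 + 1 = 1.
  i=1: a_1=3, p_1 = 3*1 + 1 = 4, q_1 = 3*1 + 0 = 3.
  i=2: a_2=5, p_2 = 5*4 + 1 = 21, q_2 = 5*3 + 1 = 16.
  i=3: a_3=7, p_3 = 7*21 + 4 = 151, q_3 = 7*16 + 3 = 115.
q_3 = 115 > 26, so the last convergent with denominator <= 26 is p_2/q_2 = 21/16.
The closest fraction with denominator <= 26 is either p_2/q_2 or the intermediate fraction (k*p_2 + p_1)/(k*q_2 + q_1) with the largest k >= 1 whose denominator stays <= 26; these approach x as k grows, and every other convergent or intermediate fraction in range is farther away.
Largest k: floor((26 - q_1)/q_2) = floor((26 - 3)/16) = 1.
That gives (1*21 + 4)/(1*16 + 3) = 25/19.
Compare the errors: |x - 21/16| = |151*16 - 21*115|/(115*16) = 1/1840, and |x - 25/19| = |151*19 - 25*115|/(115*19) = 6/2185.
Cross-multiplying, 1*2185 = 2185 < 11040 = 6*1840, so 1/1840 is smaller: the convergent 21/16 is closer to x than 25/19.

21/16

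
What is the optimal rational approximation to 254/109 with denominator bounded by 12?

7/3

Expand x = 254/109 as a continued fraction with the Euclidean algorithm:
  254 = 2*109 + 36, so a_0 = 2.
  109 = 3*36 + 1, so a_1 = 3.
  36 = 36*1 + 0, so a_2 = 36.
so x = [2; 3, 36].
Convergents (p_i = a_i*p_{i-1} + p_{i-2}, q_i = a_i*q_{i-1} + q_{i-2} with p_{-2}=0, p_{-1}=1, q_{-2}=1, q_{-1}=0), until the denominator exceeds 12:
  i=0: a_0=2, p_0 = 2*1 + 0 = 2, q_0 = 2*0 + 1 = 1.
  i=1: a_1=3, p_1 = 3*2 + 1 = 7, q_1 = 3*1 + 0 = 3.
  i=2: a_2=36, p_2 = 36*7 + 2 = 254, q_2 = 36*3 + 1 = 109.
q_2 = 109 > 12, so the last convergent with denominator <= 12 is p_1/q_1 = 7/3.
The closest fraction with denominator <= 12 is either p_1/q_1 or the intermediate fraction (k*p_1 + p_0)/(k*q_1 + q_0) with the largest k >= 1 whose denominator stays <= 12; these approach x as k grows, and every other convergent or intermediate fraction in range is farther away.
Largest k: floor((12 - q_0)/q_1) = floor((12 - 1)/3) = 3.
That gives (3*7 + 2)/(3*3 + 1) = 23/10.
Compare the errors: |x - 7/3| = |254*3 - 7*109|/(109*3) = 1/327, and |x - 23/10| = |254*10 - 23*109|/(109*10) = 33/1090.
Cross-multiplying, 1*1090 = 1090 < 10791 = 33*327, so 1/327 is smaller: the convergent 7/3 is closer to x than 23/10.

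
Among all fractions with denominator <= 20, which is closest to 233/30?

Expand x = 233/30 as a continued fraction with the Euclidean algorithm:
  233 = 7*30 + 23, so a_0 = 7.
  30 = 1*23 + 7, so a_1 = 1.
  23 = 3*7 + 2, so a_2 = 3.
  7 = 3*2 + 1, so a_3 = 3.
  2 = 2*1 + 0, so a_4 = 2.
so x = [7; 1, 3, 3, 2].
Convergents (p_i = a_i*p_{i-1} + p_{i-2}, q_i = a_i*q_{i-1} + q_{i-2} with p_{-2}=0, p_{-1}=1, q_{-2}=1, q_{-1}=0), until the denominator exceeds 20:
  i=0: a_0=7, p_0 = 7*1 + 0 = 7, q_0 = 7*0 + 1 = 1.
  i=1: a_1=1, p_1 = 1*7 + 1 = 8, q_1 = 1*1 + 0 = 1.
  i=2: a_2=3, p_2 = 3*8 + 7 = 31, q_2 = 3*1 + 1 = 4.
  i=3: a_3=3, p_3 = 3*31 + 8 = 101, q_3 = 3*4 + 1 = 13.
  i=4: a_4=2, p_4 = 2*101 + 31 = 233, q_4 = 2*13 + 4 = 30.
q_4 = 30 > 20, so the last convergent with denominator <= 20 is p_3/q_3 = 101/13.
The closest fraction with denominator <= 20 is either p_3/q_3 or the intermediate fraction (k*p_3 + p_2)/(k*q_3 + q_2) with the largest k >= 1 whose denominator stays <= 20; these approach x as k grows, and every other convergent or intermediate fraction in range is farther away.
Largest k: floor((20 - q_2)/q_3) = floor((20 - 4)/13) = 1.
That gives (1*101 + 31)/(1*13 + 4) = 132/17.
Compare the errors: |x - 101/13| = |233*13 - 101*30|/(30*13) = 1/390, and |x - 132/17| = |233*17 - 132*30|/(30*17) = 1/510.
Cross-multiplying, 1*390 = 390 < 510 = 1*510, so 1/510 is smaller: the intermediate fraction 132/17 is closer to x than 101/13.

132/17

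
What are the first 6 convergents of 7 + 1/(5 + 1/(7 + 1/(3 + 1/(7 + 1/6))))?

Using the convergent recurrence p_i = a_i*p_{i-1} + p_{i-2}, q_i = a_i*q_{i-1} + q_{i-2} with p_{-2}=0, p_{-1}=1, q_{-2}=1, q_{-1}=0:
  i=0: a_0=7, p_0 = 7*1 + 0 = 7, q_0 = 7*0 + 1 = 1.
  i=1: a_1=5, p_1 = 5*7 + 1 = 36, q_1 = 5*1 + 0 = 5.
  i=2: a_2=7, p_2 = 7*36 + 7 = 259, q_2 = 7*5 + 1 = 36.
  i=3: a_3=3, p_3 = 3*259 + 36 = 813, q_3 = 3*36 + 5 = 113.
  i=4: a_4=7, p_4 = 7*813 + 259 = 5950, q_4 = 7*113 + 36 = 827.
  i=5: a_5=6, p_5 = 6*5950 + 813 = 36513, q_5 = 6*827 + 113 = 5075.

7/1, 36/5, 259/36, 813/113, 5950/827, 36513/5075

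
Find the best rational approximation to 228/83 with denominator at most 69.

Expand x = 228/83 as a continued fraction with the Euclidean algorithm:
  228 = 2*83 + 62, so a_0 = 2.
  83 = 1*62 + 21, so a_1 = 1.
  62 = 2*21 + 20, so a_2 = 2.
  21 = 1*20 + 1, so a_3 = 1.
  20 = 20*1 + 0, so a_4 = 20.
so x = [2; 1, 2, 1, 20].
Convergents (p_i = a_i*p_{i-1} + p_{i-2}, q_i = a_i*q_{i-1} + q_{i-2} with p_{-2}=0, p_{-1}=1, q_{-2}=1, q_{-1}=0), until the denominator exceeds 69:
  i=0: a_0=2, p_0 = 2*1 + 0 = 2, q_0 = 2*0 + 1 = 1.
  i=1: a_1=1, p_1 = 1*2 + 1 = 3, q_1 = 1*1 + 0 = 1.
  i=2: a_2=2, p_2 = 2*3 + 2 = 8, q_2 = 2*1 + 1 = 3.
  i=3: a_3=1, p_3 = 1*8 + 3 = 11, q_3 = 1*3 + 1 = 4.
  i=4: a_4=20, p_4 = 20*11 + 8 = 228, q_4 = 20*4 + 3 = 83.
q_4 = 83 > 69, so the last convergent with denominator <= 69 is p_3/q_3 = 11/4.
The closest fraction with denominator <= 69 is either p_3/q_3 or the intermediate fraction (k*p_3 + p_2)/(k*q_3 + q_2) with the largest k >= 1 whose denominator stays <= 69; these approach x as k grows, and every other convergent or intermediate fraction in range is farther away.
Largest k: floor((69 - q_2)/q_3) = floor((69 - 3)/4) = 16.
That gives (16*11 + 8)/(16*4 + 3) = 184/67.
Compare the errors: |x - 11/4| = |228*4 - 11*83|/(83*4) = 1/332, and |x - 184/67| = |228*67 - 184*83|/(83*67) = 4/5561.
Cross-multiplying, 4*332 = 1328 < 5561 = 1*5561, so 4/5561 is smaller: the intermediate fraction 184/67 is closer to x than 11/4.

184/67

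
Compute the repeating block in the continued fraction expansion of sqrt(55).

[7; (2, 2, 2, 14)]

Write x_i = (sqrt(55) + m_i)/d_i with (m_0, d_0) = (0, 1). a_0 = floor(sqrt(55)) = 7, since 7^2 = 49 <= 55 < 64 = 8^2.
Iterate m_{i+1} = d_i*a_i - m_i, d_{i+1} = (55 - m_{i+1}^2)/d_i, a_{i+1} = floor((a_0 + m_{i+1})/d_{i+1}):
  m_1 = 1*7 - 0 = 7, d_1 = (55 - 7^2)/1 = 6/1 = 6, a_1 = floor((7 + 7)/6) = 2.
  m_2 = 6*2 - 7 = 5, d_2 = (55 - 5^2)/6 = 30/6 = 5, a_2 = floor((7 + 5)/5) = 2.
  m_3 = 5*2 - 5 = 5, d_3 = (55 - 5^2)/5 = 30/5 = 6, a_3 = floor((7 + 5)/6) = 2.
  m_4 = 6*2 - 5 = 7, d_4 = (55 - 7^2)/6 = 6/6 = 1, a_4 = floor((7 + 7)/1) = 14.
  m_5 = 1*14 - 7 = 7, d_5 = (55 - 7^2)/1 = 6/1 = 6: (m_5, d_5) = (m_1, d_1) = (7, 6), so from here the quotients repeat a_1, ..., a_4; the period length is 4.
Hence the expansion of sqrt(55) is a_0 = 7 followed by the repeating block 2, 2, 2, 14 (period 4).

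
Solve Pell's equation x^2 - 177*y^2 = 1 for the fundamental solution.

First expand sqrt(177) as a continued fraction. With x_i = (sqrt(177) + m_i)/d_i and (m_0, d_0) = (0, 1): a_0 = floor(sqrt(177)) = 13, since 13^2 = 169 <= 177 < 196 = 14^2.
Iterate m_{i+1} = d_i*a_i - m_i, d_{i+1} = (177 - m_{i+1}^2)/d_i, a_{i+1} = floor((a_0 + m_{i+1})/d_{i+1}):
  m_1 = 1*13 - 0 = 13, d_1 = (177 - 13^2)/1 = 8/1 = 8, a_1 = floor((13 + 13)/8) = 3.
  m_2 = 8*3 - 13 = 11, d_2 = (177 - 11^2)/8 = 56/8 = 7, a_2 = floor((13 + 11)/7) = 3.
  m_3 = 7*3 - 11 = 10, d_3 = (177 - 10^2)/7 = 77/7 = 11, a_3 = floor((13 + 10)/11) = 2.
  m_4 = 11*2 - 10 = 12, d_4 = (177 - 12^2)/11 = 33/11 = 3, a_4 = floor((13 + 12)/3) = 8.
  m_5 = 3*8 - 12 = 12, d_5 = (177 - 12^2)/3 = 33/3 = 11, a_5 = floor((13 + 12)/11) = 2.
  m_6 = 11*2 - 12 = 10, d_6 = (177 - 10^2)/11 = 77/11 = 7, a_6 = floor((13 + 10)/7) = 3.
  m_7 = 7*3 - 10 = 11, d_7 = (177 - 11^2)/7 = 56/7 = 8, a_7 = floor((13 + 11)/8) = 3.
  m_8 = 8*3 - 11 = 13, d_8 = (177 - 13^2)/8 = 8/8 = 1, a_8 = floor((13 + 13)/1) = 26.
  m_9 = 1*26 - 13 = 13, d_9 = (177 - 13^2)/1 = 8/1 = 8: (m_9, d_9) = (m_1, d_1) = (13, 8), so from here the quotients repeat a_1, ..., a_8; the period length is 8.
So sqrt(177) = [13; (3, 3, 2, 8, 2, 3, 3, 26)] with period length k = 8.
k is even, so the fundamental solution of x^2 - 177y^2 = 1 is (p_{k-1}, q_{k-1}) = (p_7, q_7); compute convergents through index 7.
Convergents (p_i = a_i*p_{i-1} + p_{i-2}, q_i = a_i*q_{i-1} + q_{i-2} with p_{-2}=0, p_{-1}=1, q_{-2}=1, q_{-1}=0):
  i=0: a_0=13, p_0 = 13*1 + 0 = 13, q_0 = 13*0 + 1 = 1.
  i=1: a_1=3, p_1 = 3*13 + 1 = 40, q_1 = 3*1 + 0 = 3.
  i=2: a_2=3, p_2 = 3*40 + 13 = 133, q_2 = 3*3 + 1 = 10.
  i=3: a_3=2, p_3 = 2*133 + 40 = 306, q_3 = 2*10 + 3 = 23.
  i=4: a_4=8, p_4 = 8*306 + 133 = 2581, q_4 = 8*23 + 10 = 194.
  i=5: a_5=2, p_5 = 2*2581 + 306 = 5468, q_5 = 2*194 + 23 = 411.
  i=6: a_6=3, p_6 = 3*5468 + 2581 = 18985, q_6 = 3*411 + 194 = 1427.
  i=7: a_7=3, p_7 = 3*18985 + 5468 = 62423, q_7 = 3*1427 + 411 = 4692.
Check: 62423^2 - 177*4692^2 = 3896630929 - 3896630928 = 1, so (x, y) = (62423, 4692) solves the equation, and by the theorem it is the least positive solution.

(x, y) = (62423, 4692)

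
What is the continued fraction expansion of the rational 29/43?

Run the Euclidean algorithm on 29 and 43; the successive quotients are the partial quotients a_0, a_1, ... (each step inverts the fractional part left over by the previous one):
  29 = 0*43 + 29, so a_0 = 0.
  43 = 1*29 + 14, so a_1 = 1.
  29 = 2*14 + 1, so a_2 = 2.
  14 = 14*1 + 0, so a_3 = 14.
The remainder reaches 0 after 4 divisions, so the expansion has 4 partial quotients, read off in order.

[0; 1, 2, 14]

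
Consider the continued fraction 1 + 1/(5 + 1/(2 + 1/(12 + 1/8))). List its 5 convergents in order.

Using the convergent recurrence p_i = a_i*p_{i-1} + p_{i-2}, q_i = a_i*q_{i-1} + q_{i-2} with p_{-2}=0, p_{-1}=1, q_{-2}=1, q_{-1}=0:
  i=0: a_0=1, p_0 = 1*1 + 0 = 1, q_0 = 1*0 + 1 = 1.
  i=1: a_1=5, p_1 = 5*1 + 1 = 6, q_1 = 5*1 + 0 = 5.
  i=2: a_2=2, p_2 = 2*6 + 1 = 13, q_2 = 2*5 + 1 = 11.
  i=3: a_3=12, p_3 = 12*13 + 6 = 162, q_3 = 12*11 + 5 = 137.
  i=4: a_4=8, p_4 = 8*162 + 13 = 1309, q_4 = 8*137 + 11 = 1107.

1/1, 6/5, 13/11, 162/137, 1309/1107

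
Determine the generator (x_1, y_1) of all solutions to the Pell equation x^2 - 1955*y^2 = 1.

(x, y) = (2874, 65)

First expand sqrt(1955) as a continued fraction. With x_i = (sqrt(1955) + m_i)/d_i and (m_0, d_0) = (0, 1): a_0 = floor(sqrt(1955)) = 44, since 44^2 = 1936 <= 1955 < 2025 = 45^2.
Iterate m_{i+1} = d_i*a_i - m_i, d_{i+1} = (1955 - m_{i+1}^2)/d_i, a_{i+1} = floor((a_0 + m_{i+1})/d_{i+1}):
  m_1 = 1*44 - 0 = 44, d_1 = (1955 - 44^2)/1 = 19/1 = 19, a_1 = floor((44 + 44)/19) = 4.
  m_2 = 19*4 - 44 = 32, d_2 = (1955 - 32^2)/19 = 931/19 = 49, a_2 = floor((44 + 32)/49) = 1.
  m_3 = 49*1 - 32 = 17, d_3 = (1955 - 17^2)/49 = 1666/49 = 34, a_3 = floor((44 + 17)/34) = 1.
  m_4 = 34*1 - 17 = 17, d_4 = (1955 - 17^2)/34 = 1666/34 = 49, a_4 = floor((44 + 17)/49) = 1.
  m_5 = 49*1 - 17 = 32, d_5 = (1955 - 32^2)/49 = 931/49 = 19, a_5 = floor((44 + 32)/19) = 4.
  m_6 = 19*4 - 32 = 44, d_6 = (1955 - 44^2)/19 = 19/19 = 1, a_6 = floor((44 + 44)/1) = 88.
  m_7 = 1*88 - 44 = 44, d_7 = (1955 - 44^2)/1 = 19/1 = 19: (m_7, d_7) = (m_1, d_1) = (44, 19), so from here the quotients repeat a_1, ..., a_6; the period length is 6.
So sqrt(1955) = [44; (4, 1, 1, 1, 4, 88)] with period length k = 6.
k is even, so the fundamental solution of x^2 - 1955y^2 = 1 is (p_{k-1}, q_{k-1}) = (p_5, q_5); compute convergents through index 5.
Convergents (p_i = a_i*p_{i-1} + p_{i-2}, q_i = a_i*q_{i-1} + q_{i-2} with p_{-2}=0, p_{-1}=1, q_{-2}=1, q_{-1}=0):
  i=0: a_0=44, p_0 = 44*1 + 0 = 44, q_0 = 44*0 + 1 = 1.
  i=1: a_1=4, p_1 = 4*44 + 1 = 177, q_1 = 4*1 + 0 = 4.
  i=2: a_2=1, p_2 = 1*177 + 44 = 221, q_2 = 1*4 + 1 = 5.
  i=3: a_3=1, p_3 = 1*221 + 177 = 398, q_3 = 1*5 + 4 = 9.
  i=4: a_4=1, p_4 = 1*398 + 221 = 619, q_4 = 1*9 + 5 = 14.
  i=5: a_5=4, p_5 = 4*619 + 398 = 2874, q_5 = 4*14 + 9 = 65.
Check: 2874^2 - 1955*65^2 = 8259876 - 8259875 = 1, so (x, y) = (2874, 65) solves the equation, and by the theorem it is the least positive solution.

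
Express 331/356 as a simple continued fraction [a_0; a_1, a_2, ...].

Run the Euclidean algorithm on 331 and 356; the successive quotients are the partial quotients a_0, a_1, ... (each step inverts the fractional part left over by the previous one):
  331 = 0*356 + 331, so a_0 = 0.
  356 = 1*331 + 25, so a_1 = 1.
  331 = 13*25 + 6, so a_2 = 13.
  25 = 4*6 + 1, so a_3 = 4.
  6 = 6*1 + 0, so a_4 = 6.
The remainder reaches 0 after 5 divisions, so the expansion has 5 partial quotients, read off in order.

[0; 1, 13, 4, 6]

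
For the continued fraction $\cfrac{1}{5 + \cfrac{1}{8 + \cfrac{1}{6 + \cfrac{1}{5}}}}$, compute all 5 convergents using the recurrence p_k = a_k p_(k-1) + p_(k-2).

Using the convergent recurrence p_i = a_i*p_{i-1} + p_{i-2}, q_i = a_i*q_{i-1} + q_{i-2} with p_{-2}=0, p_{-1}=1, q_{-2}=1, q_{-1}=0:
  i=0: a_0=0, p_0 = 0*1 + 0 = 0, q_0 = 0*0 + 1 = 1.
  i=1: a_1=5, p_1 = 5*0 + 1 = 1, q_1 = 5*1 + 0 = 5.
  i=2: a_2=8, p_2 = 8*1 + 0 = 8, q_2 = 8*5 + 1 = 41.
  i=3: a_3=6, p_3 = 6*8 + 1 = 49, q_3 = 6*41 + 5 = 251.
  i=4: a_4=5, p_4 = 5*49 + 8 = 253, q_4 = 5*251 + 41 = 1296.

0/1, 1/5, 8/41, 49/251, 253/1296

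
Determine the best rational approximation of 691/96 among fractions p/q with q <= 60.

403/56

Expand x = 691/96 as a continued fraction with the Euclidean algorithm:
  691 = 7*96 + 19, so a_0 = 7.
  96 = 5*19 + 1, so a_1 = 5.
  19 = 19*1 + 0, so a_2 = 19.
so x = [7; 5, 19].
Convergents (p_i = a_i*p_{i-1} + p_{i-2}, q_i = a_i*q_{i-1} + q_{i-2} with p_{-2}=0, p_{-1}=1, q_{-2}=1, q_{-1}=0), until the denominator exceeds 60:
  i=0: a_0=7, p_0 = 7*1 + 0 = 7, q_0 = 7*0 + 1 = 1.
  i=1: a_1=5, p_1 = 5*7 + 1 = 36, q_1 = 5*1 + 0 = 5.
  i=2: a_2=19, p_2 = 19*36 + 7 = 691, q_2 = 19*5 + 1 = 96.
q_2 = 96 > 60, so the last convergent with denominator <= 60 is p_1/q_1 = 36/5.
The closest fraction with denominator <= 60 is either p_1/q_1 or the intermediate fraction (k*p_1 + p_0)/(k*q_1 + q_0) with the largest k >= 1 whose denominator stays <= 60; these approach x as k grows, and every other convergent or intermediate fraction in range is farther away.
Largest k: floor((60 - q_0)/q_1) = floor((60 - 1)/5) = 11.
That gives (11*36 + 7)/(11*5 + 1) = 403/56.
Compare the errors: |x - 36/5| = |691*5 - 36*96|/(96*5) = 1/480, and |x - 403/56| = |691*56 - 403*96|/(96*56) = 8/5376.
Cross-multiplying, 8*480 = 3840 < 5376 = 1*5376, so 8/5376 is smaller: the intermediate fraction 403/56 is closer to x than 36/5.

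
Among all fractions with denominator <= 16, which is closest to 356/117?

49/16

Expand x = 356/117 as a continued fraction with the Euclidean algorithm:
  356 = 3*117 + 5, so a_0 = 3.
  117 = 23*5 + 2, so a_1 = 23.
  5 = 2*2 + 1, so a_2 = 2.
  2 = 2*1 + 0, so a_3 = 2.
so x = [3; 23, 2, 2].
Convergents (p_i = a_i*p_{i-1} + p_{i-2}, q_i = a_i*q_{i-1} + q_{i-2} with p_{-2}=0, p_{-1}=1, q_{-2}=1, q_{-1}=0), until the denominator exceeds 16:
  i=0: a_0=3, p_0 = 3*1 + 0 = 3, q_0 = 3*0 + 1 = 1.
  i=1: a_1=23, p_1 = 23*3 + 1 = 70, q_1 = 23*1 + 0 = 23.
q_1 = 23 > 16, so the last convergent with denominator <= 16 is p_0/q_0 = 3/1.
The closest fraction with denominator <= 16 is either p_0/q_0 or the intermediate fraction (k*p_0 + p_{-1})/(k*q_0 + q_{-1}) with the largest k >= 1 whose denominator stays <= 16; these approach x as k grows, and every other convergent or intermediate fraction in range is farther away.
Largest k: floor((16 - q_{-1})/q_0) = floor((16 - 0)/1) = 16 (using the seeds p_{-1} = 1, q_{-1} = 0).
That gives (16*3 + 1)/(16*1 + 0) = 49/16.
Compare the errors: |x - 3/1| = |356*1 - 3*117|/(117*1) = 5/117, and |x - 49/16| = |356*16 - 49*117|/(117*16) = 37/1872.
Cross-multiplying, 37*117 = 4329 < 9360 = 5*1872, so 37/1872 is smaller: the intermediate fraction 49/16 is closer to x than 3/1.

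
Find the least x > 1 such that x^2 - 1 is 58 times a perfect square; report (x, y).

First expand sqrt(58) as a continued fraction. With x_i = (sqrt(58) + m_i)/d_i and (m_0, d_0) = (0, 1): a_0 = floor(sqrt(58)) = 7, since 7^2 = 49 <= 58 < 64 = 8^2.
Iterate m_{i+1} = d_i*a_i - m_i, d_{i+1} = (58 - m_{i+1}^2)/d_i, a_{i+1} = floor((a_0 + m_{i+1})/d_{i+1}):
  m_1 = 1*7 - 0 = 7, d_1 = (58 - 7^2)/1 = 9/1 = 9, a_1 = floor((7 + 7)/9) = 1.
  m_2 = 9*1 - 7 = 2, d_2 = (58 - 2^2)/9 = 54/9 = 6, a_2 = floor((7 + 2)/6) = 1.
  m_3 = 6*1 - 2 = 4, d_3 = (58 - 4^2)/6 = 42/6 = 7, a_3 = floor((7 + 4)/7) = 1.
  m_4 = 7*1 - 4 = 3, d_4 = (58 - 3^2)/7 = 49/7 = 7, a_4 = floor((7 + 3)/7) = 1.
  m_5 = 7*1 - 3 = 4, d_5 = (58 - 4^2)/7 = 42/7 = 6, a_5 = floor((7 + 4)/6) = 1.
  m_6 = 6*1 - 4 = 2, d_6 = (58 - 2^2)/6 = 54/6 = 9, a_6 = floor((7 + 2)/9) = 1.
  m_7 = 9*1 - 2 = 7, d_7 = (58 - 7^2)/9 = 9/9 = 1, a_7 = floor((7 + 7)/1) = 14.
  m_8 = 1*14 - 7 = 7, d_8 = (58 - 7^2)/1 = 9/1 = 9: (m_8, d_8) = (m_1, d_1) = (7, 9), so from here the quotients repeat a_1, ..., a_7; the period length is 7.
So sqrt(58) = [7; (1, 1, 1, 1, 1, 1, 14)] with period length k = 7.
k is odd, so (p_{k-1}, q_{k-1}) only solves x^2 - 58y^2 = -1 and the fundamental solution of x^2 - 58y^2 = 1 is (p_{2k-1}, q_{2k-1}) = (p_13, q_13); compute convergents through index 13, running through the period twice.
Convergents (p_i = a_i*p_{i-1} + p_{i-2}, q_i = a_i*q_{i-1} + q_{i-2} with p_{-2}=0, p_{-1}=1, q_{-2}=1, q_{-1}=0):
  i=0: a_0=7, p_0 = 7*1 + 0 = 7, q_0 = 7*0 + 1 = 1.
  i=1: a_1=1, p_1 = 1*7 + 1 = 8, q_1 = 1*1 + 0 = 1.
  i=2: a_2=1, p_2 = 1*8 + 7 = 15, q_2 = 1*1 + 1 = 2.
  i=3: a_3=1, p_3 = 1*15 + 8 = 23, q_3 = 1*2 + 1 = 3.
  i=4: a_4=1, p_4 = 1*23 + 15 = 38, q_4 = 1*3 + 2 = 5.
  i=5: a_5=1, p_5 = 1*38 + 23 = 61, q_5 = 1*5 + 3 = 8.
  i=6: a_6=1, p_6 = 1*61 + 38 = 99, q_6 = 1*8 + 5 = 13.
  i=7: a_7=14, p_7 = 14*99 + 61 = 1447, q_7 = 14*13 + 8 = 190.
  i=8: a_8=1, p_8 = 1*1447 + 99 = 1546, q_8 = 1*190 + 13 = 203.
  i=9: a_9=1, p_9 = 1*1546 + 1447 = 2993, q_9 = 1*203 + 190 = 393.
  i=10: a_10=1, p_10 = 1*2993 + 1546 = 4539, q_10 = 1*393 + 203 = 596.
  i=11: a_11=1, p_11 = 1*4539 + 2993 = 7532, q_11 = 1*596 + 393 = 989.
  i=12: a_12=1, p_12 = 1*7532 + 4539 = 12071, q_12 = 1*989 + 596 = 1585.
  i=13: a_13=1, p_13 = 1*12071 + 7532 = 19603, q_13 = 1*1585 + 989 = 2574.
Indeed p_6^2 - 58*q_6^2 = 9801 - 9802 = -1, not +1.
Check: 19603^2 - 58*2574^2 = 384277609 - 384277608 = 1, so (x, y) = (19603, 2574) solves the equation, and by the theorem it is the least positive solution.

(x, y) = (19603, 2574)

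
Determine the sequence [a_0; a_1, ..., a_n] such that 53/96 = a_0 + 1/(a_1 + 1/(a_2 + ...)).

[0; 1, 1, 4, 3, 3]

Run the Euclidean algorithm on 53 and 96; the successive quotients are the partial quotients a_0, a_1, ... (each step inverts the fractional part left over by the previous one):
  53 = 0*96 + 53, so a_0 = 0.
  96 = 1*53 + 43, so a_1 = 1.
  53 = 1*43 + 10, so a_2 = 1.
  43 = 4*10 + 3, so a_3 = 4.
  10 = 3*3 + 1, so a_4 = 3.
  3 = 3*1 + 0, so a_5 = 3.
The remainder reaches 0 after 6 divisions, so the expansion has 6 partial quotients, read off in order.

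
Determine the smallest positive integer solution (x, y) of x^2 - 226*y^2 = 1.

First expand sqrt(226) as a continued fraction. With x_i = (sqrt(226) + m_i)/d_i and (m_0, d_0) = (0, 1): a_0 = floor(sqrt(226)) = 15, since 15^2 = 225 <= 226 < 256 = 16^2.
Iterate m_{i+1} = d_i*a_i - m_i, d_{i+1} = (226 - m_{i+1}^2)/d_i, a_{i+1} = floor((a_0 + m_{i+1})/d_{i+1}):
  m_1 = 1*15 - 0 = 15, d_1 = (226 - 15^2)/1 = 1/1 = 1, a_1 = floor((15 + 15)/1) = 30.
  m_2 = 1*30 - 15 = 15, d_2 = (226 - 15^2)/1 = 1/1 = 1: (m_2, d_2) = (m_1, d_1) = (15, 1), so from here the quotient a_1 repeats; the period length is 1.
So sqrt(226) = [15; (30)] with period length k = 1.
k is odd, so (p_{k-1}, q_{k-1}) only solves x^2 - 226y^2 = -1 and the fundamental solution of x^2 - 226y^2 = 1 is (p_{2k-1}, q_{2k-1}) = (p_1, q_1); compute convergents through index 1, running through the period twice.
Convergents (p_i = a_i*p_{i-1} + p_{i-2}, q_i = a_i*q_{i-1} + q_{i-2} with p_{-2}=0, p_{-1}=1, q_{-2}=1, q_{-1}=0):
  i=0: a_0=15, p_0 = 15*1 + 0 = 15, q_0 = 15*0 + 1 = 1.
  i=1: a_1=30, p_1 = 30*15 + 1 = 451, q_1 = 30*1 + 0 = 30.
Indeed p_0^2 - 226*q_0^2 = 225 - 226 = -1, not +1.
Check: 451^2 - 226*30^2 = 203401 - 203400 = 1, so (x, y) = (451, 30) solves the equation, and by the theorem it is the least positive solution.

(x, y) = (451, 30)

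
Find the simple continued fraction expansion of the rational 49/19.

[2; 1, 1, 2, 1, 2]

Run the Euclidean algorithm on 49 and 19; the successive quotients are the partial quotients a_0, a_1, ... (each step inverts the fractional part left over by the previous one):
  49 = 2*19 + 11, so a_0 = 2.
  19 = 1*11 + 8, so a_1 = 1.
  11 = 1*8 + 3, so a_2 = 1.
  8 = 2*3 + 2, so a_3 = 2.
  3 = 1*2 + 1, so a_4 = 1.
  2 = 2*1 + 0, so a_5 = 2.
The remainder reaches 0 after 6 divisions, so the expansion has 6 partial quotients, read off in order.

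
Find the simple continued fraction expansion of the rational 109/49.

Run the Euclidean algorithm on 109 and 49; the successive quotients are the partial quotients a_0, a_1, ... (each step inverts the fractional part left over by the previous one):
  109 = 2*49 + 11, so a_0 = 2.
  49 = 4*11 + 5, so a_1 = 4.
  11 = 2*5 + 1, so a_2 = 2.
  5 = 5*1 + 0, so a_3 = 5.
The remainder reaches 0 after 4 divisions, so the expansion has 4 partial quotients, read off in order.

[2; 4, 2, 5]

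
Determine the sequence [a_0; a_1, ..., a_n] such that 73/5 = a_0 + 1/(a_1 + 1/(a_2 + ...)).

Run the Euclidean algorithm on 73 and 5; the successive quotients are the partial quotients a_0, a_1, ... (each step inverts the fractional part left over by the previous one):
  73 = 14*5 + 3, so a_0 = 14.
  5 = 1*3 + 2, so a_1 = 1.
  3 = 1*2 + 1, so a_2 = 1.
  2 = 2*1 + 0, so a_3 = 2.
The remainder reaches 0 after 4 divisions, so the expansion has 4 partial quotients, read off in order.

[14; 1, 1, 2]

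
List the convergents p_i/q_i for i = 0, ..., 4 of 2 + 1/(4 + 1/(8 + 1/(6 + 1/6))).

Using the convergent recurrence p_i = a_i*p_{i-1} + p_{i-2}, q_i = a_i*q_{i-1} + q_{i-2} with p_{-2}=0, p_{-1}=1, q_{-2}=1, q_{-1}=0:
  i=0: a_0=2, p_0 = 2*1 + 0 = 2, q_0 = 2*0 + 1 = 1.
  i=1: a_1=4, p_1 = 4*2 + 1 = 9, q_1 = 4*1 + 0 = 4.
  i=2: a_2=8, p_2 = 8*9 + 2 = 74, q_2 = 8*4 + 1 = 33.
  i=3: a_3=6, p_3 = 6*74 + 9 = 453, q_3 = 6*33 + 4 = 202.
  i=4: a_4=6, p_4 = 6*453 + 74 = 2792, q_4 = 6*202 + 33 = 1245.

2/1, 9/4, 74/33, 453/202, 2792/1245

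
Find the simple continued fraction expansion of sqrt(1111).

[33; (3, 66)]

Write x_i = (sqrt(1111) + m_i)/d_i with (m_0, d_0) = (0, 1). a_0 = floor(sqrt(1111)) = 33, since 33^2 = 1089 <= 1111 < 1156 = 34^2.
Iterate m_{i+1} = d_i*a_i - m_i, d_{i+1} = (1111 - m_{i+1}^2)/d_i, a_{i+1} = floor((a_0 + m_{i+1})/d_{i+1}):
  m_1 = 1*33 - 0 = 33, d_1 = (1111 - 33^2)/1 = 22/1 = 22, a_1 = floor((33 + 33)/22) = 3.
  m_2 = 22*3 - 33 = 33, d_2 = (1111 - 33^2)/22 = 22/22 = 1, a_2 = floor((33 + 33)/1) = 66.
  m_3 = 1*66 - 33 = 33, d_3 = (1111 - 33^2)/1 = 22/1 = 22: (m_3, d_3) = (m_1, d_1) = (33, 22), so from here the quotients repeat a_1, a_2; the period length is 2.
Hence the expansion of sqrt(1111) is a_0 = 33 followed by the repeating block 3, 66 (period 2).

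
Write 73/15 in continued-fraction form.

Run the Euclidean algorithm on 73 and 15; the successive quotients are the partial quotients a_0, a_1, ... (each step inverts the fractional part left over by the previous one):
  73 = 4*15 + 13, so a_0 = 4.
  15 = 1*13 + 2, so a_1 = 1.
  13 = 6*2 + 1, so a_2 = 6.
  2 = 2*1 + 0, so a_3 = 2.
The remainder reaches 0 after 4 divisions, so the expansion has 4 partial quotients, read off in order.

[4; 1, 6, 2]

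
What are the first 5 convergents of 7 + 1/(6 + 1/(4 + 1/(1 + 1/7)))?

Using the convergent recurrence p_i = a_i*p_{i-1} + p_{i-2}, q_i = a_i*q_{i-1} + q_{i-2} with p_{-2}=0, p_{-1}=1, q_{-2}=1, q_{-1}=0:
  i=0: a_0=7, p_0 = 7*1 + 0 = 7, q_0 = 7*0 + 1 = 1.
  i=1: a_1=6, p_1 = 6*7 + 1 = 43, q_1 = 6*1 + 0 = 6.
  i=2: a_2=4, p_2 = 4*43 + 7 = 179, q_2 = 4*6 + 1 = 25.
  i=3: a_3=1, p_3 = 1*179 + 43 = 222, q_3 = 1*25 + 6 = 31.
  i=4: a_4=7, p_4 = 7*222 + 179 = 1733, q_4 = 7*31 + 25 = 242.

7/1, 43/6, 179/25, 222/31, 1733/242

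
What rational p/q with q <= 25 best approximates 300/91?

56/17

Expand x = 300/91 as a continued fraction with the Euclidean algorithm:
  300 = 3*91 + 27, so a_0 = 3.
  91 = 3*27 + 10, so a_1 = 3.
  27 = 2*10 + 7, so a_2 = 2.
  10 = 1*7 + 3, so a_3 = 1.
  7 = 2*3 + 1, so a_4 = 2.
  3 = 3*1 + 0, so a_5 = 3.
so x = [3; 3, 2, 1, 2, 3].
Convergents (p_i = a_i*p_{i-1} + p_{i-2}, q_i = a_i*q_{i-1} + q_{i-2} with p_{-2}=0, p_{-1}=1, q_{-2}=1, q_{-1}=0), until the denominator exceeds 25:
  i=0: a_0=3, p_0 = 3*1 + 0 = 3, q_0 = 3*0 + 1 = 1.
  i=1: a_1=3, p_1 = 3*3 + 1 = 10, q_1 = 3*1 + 0 = 3.
  i=2: a_2=2, p_2 = 2*10 + 3 = 23, q_2 = 2*3 + 1 = 7.
  i=3: a_3=1, p_3 = 1*23 + 10 = 33, q_3 = 1*7 + 3 = 10.
  i=4: a_4=2, p_4 = 2*33 + 23 = 89, q_4 = 2*10 + 7 = 27.
q_4 = 27 > 25, so the last convergent with denominator <= 25 is p_3/q_3 = 33/10.
The closest fraction with denominator <= 25 is either p_3/q_3 or the intermediate fraction (k*p_3 + p_2)/(k*q_3 + q_2) with the largest k >= 1 whose denominator stays <= 25; these approach x as k grows, and every other convergent or intermediate fraction in range is farther away.
Largest k: floor((25 - q_2)/q_3) = floor((25 - 7)/10) = 1.
That gives (1*33 + 23)/(1*10 + 7) = 56/17.
Compare the errors: |x - 33/10| = |300*10 - 33*91|/(91*10) = 3/910, and |x - 56/17| = |300*17 - 56*91|/(91*17) = 4/1547.
Cross-multiplying, 4*910 = 3640 < 4641 = 3*1547, so 4/1547 is smaller: the intermediate fraction 56/17 is closer to x than 33/10.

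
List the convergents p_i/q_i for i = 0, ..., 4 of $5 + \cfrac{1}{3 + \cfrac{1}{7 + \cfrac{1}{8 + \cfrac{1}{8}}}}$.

Using the convergent recurrence p_i = a_i*p_{i-1} + p_{i-2}, q_i = a_i*q_{i-1} + q_{i-2} with p_{-2}=0, p_{-1}=1, q_{-2}=1, q_{-1}=0:
  i=0: a_0=5, p_0 = 5*1 + 0 = 5, q_0 = 5*0 + 1 = 1.
  i=1: a_1=3, p_1 = 3*5 + 1 = 16, q_1 = 3*1 + 0 = 3.
  i=2: a_2=7, p_2 = 7*16 + 5 = 117, q_2 = 7*3 + 1 = 22.
  i=3: a_3=8, p_3 = 8*117 + 16 = 952, q_3 = 8*22 + 3 = 179.
  i=4: a_4=8, p_4 = 8*952 + 117 = 7733, q_4 = 8*179 + 22 = 1454.

5/1, 16/3, 117/22, 952/179, 7733/1454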